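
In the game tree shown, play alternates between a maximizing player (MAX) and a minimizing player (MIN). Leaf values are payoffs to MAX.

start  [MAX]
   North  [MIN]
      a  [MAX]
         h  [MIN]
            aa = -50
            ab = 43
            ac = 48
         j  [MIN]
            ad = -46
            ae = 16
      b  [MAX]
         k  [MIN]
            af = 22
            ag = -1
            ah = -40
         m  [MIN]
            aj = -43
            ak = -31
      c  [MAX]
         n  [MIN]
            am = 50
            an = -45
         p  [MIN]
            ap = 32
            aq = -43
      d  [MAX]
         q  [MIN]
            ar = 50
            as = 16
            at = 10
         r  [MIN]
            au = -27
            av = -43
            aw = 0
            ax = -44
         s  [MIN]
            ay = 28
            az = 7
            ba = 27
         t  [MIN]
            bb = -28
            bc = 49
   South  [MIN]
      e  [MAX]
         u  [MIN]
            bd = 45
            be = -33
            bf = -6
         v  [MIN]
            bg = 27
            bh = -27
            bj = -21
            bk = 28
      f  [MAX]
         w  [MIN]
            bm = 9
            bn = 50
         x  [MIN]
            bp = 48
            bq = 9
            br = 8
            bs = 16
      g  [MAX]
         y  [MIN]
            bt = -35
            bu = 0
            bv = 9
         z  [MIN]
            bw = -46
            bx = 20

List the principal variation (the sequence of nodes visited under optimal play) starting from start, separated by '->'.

h (MIN): min(-50, 43, 48) = -50
j (MIN): min(-46, 16) = -46
a (MAX): max(-50, -46) = -46
k (MIN): min(22, -1, -40) = -40
m (MIN): min(-43, -31) = -43
b (MAX): max(-40, -43) = -40
n (MIN): min(50, -45) = -45
p (MIN): min(32, -43) = -43
c (MAX): max(-45, -43) = -43
q (MIN): min(50, 16, 10) = 10
r (MIN): min(-27, -43, 0, -44) = -44
s (MIN): min(28, 7, 27) = 7
t (MIN): min(-28, 49) = -28
d (MAX): max(10, -44, 7, -28) = 10
North (MIN): min(-46, -40, -43, 10) = -46
u (MIN): min(45, -33, -6) = -33
v (MIN): min(27, -27, -21, 28) = -27
e (MAX): max(-33, -27) = -27
w (MIN): min(9, 50) = 9
x (MIN): min(48, 9, 8, 16) = 8
f (MAX): max(9, 8) = 9
y (MIN): min(-35, 0, 9) = -35
z (MIN): min(-46, 20) = -46
g (MAX): max(-35, -46) = -35
South (MIN): min(-27, 9, -35) = -35
start (MAX): max(-46, -35) = -35
At start, MAX picks South (highest: -35).
At South, MIN picks g (lowest: -35).
At g, MAX picks y (highest: -35).
At y, MIN picks bt (lowest: -35).
Terminal value -35.

start -> South -> g -> y -> bt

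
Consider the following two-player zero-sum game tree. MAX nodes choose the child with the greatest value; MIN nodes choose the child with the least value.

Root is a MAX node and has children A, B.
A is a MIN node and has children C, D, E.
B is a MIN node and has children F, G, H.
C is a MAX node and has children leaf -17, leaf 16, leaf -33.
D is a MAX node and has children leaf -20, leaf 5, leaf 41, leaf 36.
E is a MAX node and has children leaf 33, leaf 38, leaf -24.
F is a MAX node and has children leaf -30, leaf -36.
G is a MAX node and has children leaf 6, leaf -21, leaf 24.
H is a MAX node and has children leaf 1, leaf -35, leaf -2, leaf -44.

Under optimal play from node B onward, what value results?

-30

F (MAX): max(-30, -36) = -30
G (MAX): max(6, -21, 24) = 24
H (MAX): max(1, -35, -2, -44) = 1
B (MIN): min(-30, 24, 1) = -30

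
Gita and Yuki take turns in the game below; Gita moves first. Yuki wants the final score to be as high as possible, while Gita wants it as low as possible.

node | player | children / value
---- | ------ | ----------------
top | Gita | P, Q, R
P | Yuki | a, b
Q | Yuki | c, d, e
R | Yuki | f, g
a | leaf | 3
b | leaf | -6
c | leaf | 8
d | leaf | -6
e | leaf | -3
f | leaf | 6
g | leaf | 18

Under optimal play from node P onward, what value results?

P (Yuki): max(3, -6) = 3

3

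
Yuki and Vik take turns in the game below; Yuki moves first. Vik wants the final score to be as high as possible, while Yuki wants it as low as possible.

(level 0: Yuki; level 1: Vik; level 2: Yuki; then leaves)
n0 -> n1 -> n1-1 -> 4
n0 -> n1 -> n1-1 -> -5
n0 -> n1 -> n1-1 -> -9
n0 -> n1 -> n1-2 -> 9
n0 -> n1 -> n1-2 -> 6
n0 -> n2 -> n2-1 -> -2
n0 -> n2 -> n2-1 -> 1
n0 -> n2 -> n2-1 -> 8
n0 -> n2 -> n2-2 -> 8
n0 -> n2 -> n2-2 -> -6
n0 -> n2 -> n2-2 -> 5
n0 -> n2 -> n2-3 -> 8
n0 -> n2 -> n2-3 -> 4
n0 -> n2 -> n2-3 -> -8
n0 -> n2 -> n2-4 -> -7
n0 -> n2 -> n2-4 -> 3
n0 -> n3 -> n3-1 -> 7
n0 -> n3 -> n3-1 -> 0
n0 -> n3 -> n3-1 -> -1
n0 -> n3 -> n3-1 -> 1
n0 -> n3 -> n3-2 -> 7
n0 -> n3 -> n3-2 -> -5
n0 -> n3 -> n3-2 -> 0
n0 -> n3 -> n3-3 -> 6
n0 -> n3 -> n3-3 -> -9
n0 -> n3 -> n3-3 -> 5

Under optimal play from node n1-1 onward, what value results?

-9

n1-1 (Yuki): min(4, -5, -9) = -9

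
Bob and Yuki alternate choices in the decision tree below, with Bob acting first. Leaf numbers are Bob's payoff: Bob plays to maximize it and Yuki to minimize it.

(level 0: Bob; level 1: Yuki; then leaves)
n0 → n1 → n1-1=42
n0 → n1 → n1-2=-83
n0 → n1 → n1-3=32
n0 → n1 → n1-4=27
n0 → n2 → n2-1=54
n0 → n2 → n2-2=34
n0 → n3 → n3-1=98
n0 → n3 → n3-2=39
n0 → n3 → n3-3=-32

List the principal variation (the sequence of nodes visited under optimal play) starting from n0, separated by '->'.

n1 (Yuki): min(42, -83, 32, 27) = -83
n2 (Yuki): min(54, 34) = 34
n3 (Yuki): min(98, 39, -32) = -32
n0 (Bob): max(-83, 34, -32) = 34
At n0, Bob picks n2 (highest: 34).
At n2, Yuki picks n2-2 (lowest: 34).
Terminal value 34.

n0 -> n2 -> n2-2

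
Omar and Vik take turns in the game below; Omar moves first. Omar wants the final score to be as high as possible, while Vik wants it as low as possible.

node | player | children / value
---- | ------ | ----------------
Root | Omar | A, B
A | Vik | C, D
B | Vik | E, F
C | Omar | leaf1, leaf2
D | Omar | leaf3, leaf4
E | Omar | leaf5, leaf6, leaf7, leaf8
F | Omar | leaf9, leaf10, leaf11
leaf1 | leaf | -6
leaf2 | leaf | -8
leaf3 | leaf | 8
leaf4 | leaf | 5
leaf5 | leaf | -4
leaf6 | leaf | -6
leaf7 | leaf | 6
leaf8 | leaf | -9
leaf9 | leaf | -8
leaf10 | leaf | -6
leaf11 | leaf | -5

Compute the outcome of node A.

-6

C (Omar): max(-6, -8) = -6
D (Omar): max(8, 5) = 8
A (Vik): min(-6, 8) = -6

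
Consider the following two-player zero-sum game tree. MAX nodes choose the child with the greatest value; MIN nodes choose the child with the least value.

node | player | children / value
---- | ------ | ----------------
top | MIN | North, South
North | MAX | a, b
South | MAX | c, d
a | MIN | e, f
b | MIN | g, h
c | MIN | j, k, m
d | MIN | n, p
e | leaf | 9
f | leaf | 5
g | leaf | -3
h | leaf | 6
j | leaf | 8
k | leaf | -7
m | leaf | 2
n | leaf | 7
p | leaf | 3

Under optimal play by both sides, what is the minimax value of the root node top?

3

a (MIN): min(9, 5) = 5
b (MIN): min(-3, 6) = -3
North (MAX): max(5, -3) = 5
c (MIN): min(8, -7, 2) = -7
d (MIN): min(7, 3) = 3
South (MAX): max(-7, 3) = 3
top (MIN): min(5, 3) = 3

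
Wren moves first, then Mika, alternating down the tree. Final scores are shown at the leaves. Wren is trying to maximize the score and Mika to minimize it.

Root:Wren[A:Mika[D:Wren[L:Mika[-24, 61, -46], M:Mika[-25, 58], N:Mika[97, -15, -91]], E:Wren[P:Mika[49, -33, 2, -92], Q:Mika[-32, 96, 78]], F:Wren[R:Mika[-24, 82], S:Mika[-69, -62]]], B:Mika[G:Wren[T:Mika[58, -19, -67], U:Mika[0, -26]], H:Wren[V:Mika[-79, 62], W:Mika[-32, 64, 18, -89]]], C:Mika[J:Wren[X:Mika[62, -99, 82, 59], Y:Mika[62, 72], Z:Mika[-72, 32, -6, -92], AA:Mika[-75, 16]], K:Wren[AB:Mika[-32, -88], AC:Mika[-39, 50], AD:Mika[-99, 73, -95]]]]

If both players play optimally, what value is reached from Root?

L (Mika): min(-24, 61, -46) = -46
M (Mika): min(-25, 58) = -25
N (Mika): min(97, -15, -91) = -91
D (Wren): max(-46, -25, -91) = -25
P (Mika): min(49, -33, 2, -92) = -92
Q (Mika): min(-32, 96, 78) = -32
E (Wren): max(-92, -32) = -32
R (Mika): min(-24, 82) = -24
S (Mika): min(-69, -62) = -69
F (Wren): max(-24, -69) = -24
A (Mika): min(-25, -32, -24) = -32
T (Mika): min(58, -19, -67) = -67
U (Mika): min(0, -26) = -26
G (Wren): max(-67, -26) = -26
V (Mika): min(-79, 62) = -79
W (Mika): min(-32, 64, 18, -89) = -89
H (Wren): max(-79, -89) = -79
B (Mika): min(-26, -79) = -79
X (Mika): min(62, -99, 82, 59) = -99
Y (Mika): min(62, 72) = 62
Z (Mika): min(-72, 32, -6, -92) = -92
AA (Mika): min(-75, 16) = -75
J (Wren): max(-99, 62, -92, -75) = 62
AB (Mika): min(-32, -88) = -88
AC (Mika): min(-39, 50) = -39
AD (Mika): min(-99, 73, -95) = -99
K (Wren): max(-88, -39, -99) = -39
C (Mika): min(62, -39) = -39
Root (Wren): max(-32, -79, -39) = -32

-32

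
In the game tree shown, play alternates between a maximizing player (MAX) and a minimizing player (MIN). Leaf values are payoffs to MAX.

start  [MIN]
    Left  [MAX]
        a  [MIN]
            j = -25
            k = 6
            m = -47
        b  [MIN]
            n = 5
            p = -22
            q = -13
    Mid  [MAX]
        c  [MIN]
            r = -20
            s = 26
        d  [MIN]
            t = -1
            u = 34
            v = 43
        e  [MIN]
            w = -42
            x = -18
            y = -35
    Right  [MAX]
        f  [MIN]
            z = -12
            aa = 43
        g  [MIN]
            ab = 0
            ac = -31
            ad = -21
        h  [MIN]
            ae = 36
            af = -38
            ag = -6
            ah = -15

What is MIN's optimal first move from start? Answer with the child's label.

a (MIN): min(-25, 6, -47) = -47
b (MIN): min(5, -22, -13) = -22
Left (MAX): max(-47, -22) = -22
c (MIN): min(-20, 26) = -20
d (MIN): min(-1, 34, 43) = -1
e (MIN): min(-42, -18, -35) = -42
Mid (MAX): max(-20, -1, -42) = -1
f (MIN): min(-12, 43) = -12
g (MIN): min(0, -31, -21) = -31
h (MIN): min(36, -38, -6, -15) = -38
Right (MAX): max(-12, -31, -38) = -12
start (MIN): min(-22, -1, -12) = -22
MIN at start wants the lowest of {Left=-22, Mid=-1, Right=-12}, so chooses Left.

Left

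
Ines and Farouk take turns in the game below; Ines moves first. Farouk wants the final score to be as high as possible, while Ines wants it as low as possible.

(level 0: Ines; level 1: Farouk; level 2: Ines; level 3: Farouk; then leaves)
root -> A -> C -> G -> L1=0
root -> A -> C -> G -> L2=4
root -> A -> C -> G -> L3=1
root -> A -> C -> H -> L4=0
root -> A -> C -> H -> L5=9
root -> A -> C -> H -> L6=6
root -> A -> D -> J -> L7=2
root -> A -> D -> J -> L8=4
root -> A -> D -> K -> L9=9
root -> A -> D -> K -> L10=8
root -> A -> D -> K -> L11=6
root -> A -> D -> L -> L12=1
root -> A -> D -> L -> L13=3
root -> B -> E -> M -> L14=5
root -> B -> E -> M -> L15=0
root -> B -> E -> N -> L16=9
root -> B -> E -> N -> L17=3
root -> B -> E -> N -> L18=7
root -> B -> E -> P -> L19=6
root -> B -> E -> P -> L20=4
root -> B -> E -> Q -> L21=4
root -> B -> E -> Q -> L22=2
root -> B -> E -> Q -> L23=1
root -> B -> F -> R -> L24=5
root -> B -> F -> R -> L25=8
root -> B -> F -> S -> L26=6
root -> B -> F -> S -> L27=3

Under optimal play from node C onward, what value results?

G (Farouk): max(0, 4, 1) = 4
H (Farouk): max(0, 9, 6) = 9
C (Ines): min(4, 9) = 4

4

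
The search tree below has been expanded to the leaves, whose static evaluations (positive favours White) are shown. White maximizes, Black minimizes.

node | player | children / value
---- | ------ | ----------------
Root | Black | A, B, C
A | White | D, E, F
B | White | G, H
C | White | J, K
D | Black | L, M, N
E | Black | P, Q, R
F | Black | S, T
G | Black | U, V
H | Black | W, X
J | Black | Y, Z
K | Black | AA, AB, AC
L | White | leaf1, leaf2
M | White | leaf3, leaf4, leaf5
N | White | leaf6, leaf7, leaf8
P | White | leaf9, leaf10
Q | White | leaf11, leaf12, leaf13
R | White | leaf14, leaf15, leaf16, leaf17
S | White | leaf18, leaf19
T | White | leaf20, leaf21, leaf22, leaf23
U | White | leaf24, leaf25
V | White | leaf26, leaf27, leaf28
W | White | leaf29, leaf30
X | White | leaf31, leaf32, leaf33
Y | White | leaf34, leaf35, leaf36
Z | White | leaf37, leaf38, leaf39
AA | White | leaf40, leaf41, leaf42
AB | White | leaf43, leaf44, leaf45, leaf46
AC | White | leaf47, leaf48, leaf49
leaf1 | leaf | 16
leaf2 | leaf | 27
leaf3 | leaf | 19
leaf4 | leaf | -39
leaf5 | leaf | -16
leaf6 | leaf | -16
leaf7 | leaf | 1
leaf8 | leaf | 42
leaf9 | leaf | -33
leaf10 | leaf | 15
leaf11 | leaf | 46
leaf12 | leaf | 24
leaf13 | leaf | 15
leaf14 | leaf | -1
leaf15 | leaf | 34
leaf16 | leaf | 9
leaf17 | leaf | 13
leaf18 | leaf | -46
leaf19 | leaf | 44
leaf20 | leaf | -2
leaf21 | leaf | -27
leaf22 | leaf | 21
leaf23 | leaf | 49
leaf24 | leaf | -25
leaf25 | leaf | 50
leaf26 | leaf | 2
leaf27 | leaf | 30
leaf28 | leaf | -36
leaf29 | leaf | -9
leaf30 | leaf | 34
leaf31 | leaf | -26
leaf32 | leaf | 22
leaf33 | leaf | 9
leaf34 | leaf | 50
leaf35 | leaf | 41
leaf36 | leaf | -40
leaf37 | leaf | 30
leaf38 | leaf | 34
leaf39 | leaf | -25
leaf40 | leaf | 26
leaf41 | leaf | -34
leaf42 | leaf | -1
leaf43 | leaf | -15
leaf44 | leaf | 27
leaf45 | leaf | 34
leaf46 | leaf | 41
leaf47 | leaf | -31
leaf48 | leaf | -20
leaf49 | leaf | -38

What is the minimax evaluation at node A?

L (White): max(16, 27) = 27
M (White): max(19, -39, -16) = 19
N (White): max(-16, 1, 42) = 42
D (Black): min(27, 19, 42) = 19
P (White): max(-33, 15) = 15
Q (White): max(46, 24, 15) = 46
R (White): max(-1, 34, 9, 13) = 34
E (Black): min(15, 46, 34) = 15
S (White): max(-46, 44) = 44
T (White): max(-2, -27, 21, 49) = 49
F (Black): min(44, 49) = 44
A (White): max(19, 15, 44) = 44

44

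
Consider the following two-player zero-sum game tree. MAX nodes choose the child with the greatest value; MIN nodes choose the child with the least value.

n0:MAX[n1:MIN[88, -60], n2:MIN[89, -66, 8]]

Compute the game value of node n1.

-60

n1 (MIN): min(88, -60) = -60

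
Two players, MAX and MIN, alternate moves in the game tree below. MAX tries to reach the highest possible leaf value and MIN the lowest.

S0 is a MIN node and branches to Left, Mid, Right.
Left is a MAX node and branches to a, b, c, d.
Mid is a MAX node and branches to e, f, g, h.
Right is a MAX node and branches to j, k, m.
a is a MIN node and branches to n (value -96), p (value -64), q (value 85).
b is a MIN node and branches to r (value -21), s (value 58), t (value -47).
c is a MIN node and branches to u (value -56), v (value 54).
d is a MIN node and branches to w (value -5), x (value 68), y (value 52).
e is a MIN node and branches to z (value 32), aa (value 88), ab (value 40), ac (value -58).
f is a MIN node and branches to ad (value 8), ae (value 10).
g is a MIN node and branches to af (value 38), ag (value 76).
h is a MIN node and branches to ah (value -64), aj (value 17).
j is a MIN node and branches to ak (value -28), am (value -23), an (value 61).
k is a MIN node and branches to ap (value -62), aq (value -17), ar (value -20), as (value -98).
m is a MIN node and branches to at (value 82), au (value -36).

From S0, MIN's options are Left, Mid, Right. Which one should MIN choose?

a (MIN): min(-96, -64, 85) = -96
b (MIN): min(-21, 58, -47) = -47
c (MIN): min(-56, 54) = -56
d (MIN): min(-5, 68, 52) = -5
Left (MAX): max(-96, -47, -56, -5) = -5
e (MIN): min(32, 88, 40, -58) = -58
f (MIN): min(8, 10) = 8
g (MIN): min(38, 76) = 38
h (MIN): min(-64, 17) = -64
Mid (MAX): max(-58, 8, 38, -64) = 38
j (MIN): min(-28, -23, 61) = -28
k (MIN): min(-62, -17, -20, -98) = -98
m (MIN): min(82, -36) = -36
Right (MAX): max(-28, -98, -36) = -28
S0 (MIN): min(-5, 38, -28) = -28
MIN at S0 wants the lowest of {Left=-5, Mid=38, Right=-28}, so chooses Right.

Right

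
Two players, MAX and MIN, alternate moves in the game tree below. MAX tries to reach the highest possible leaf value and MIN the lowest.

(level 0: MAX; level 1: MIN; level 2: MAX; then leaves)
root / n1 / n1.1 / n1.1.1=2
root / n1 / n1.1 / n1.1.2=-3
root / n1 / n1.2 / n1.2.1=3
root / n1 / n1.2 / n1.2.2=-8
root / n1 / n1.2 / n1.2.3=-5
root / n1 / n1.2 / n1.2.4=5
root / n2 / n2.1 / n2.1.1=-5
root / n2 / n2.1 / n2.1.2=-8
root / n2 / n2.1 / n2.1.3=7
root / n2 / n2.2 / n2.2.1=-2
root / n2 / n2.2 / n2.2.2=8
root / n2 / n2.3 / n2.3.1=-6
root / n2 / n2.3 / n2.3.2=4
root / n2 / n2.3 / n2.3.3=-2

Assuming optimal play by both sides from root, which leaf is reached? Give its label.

n2.3.2

n1.1 (MAX): max(2, -3) = 2
n1.2 (MAX): max(3, -8, -5, 5) = 5
n1 (MIN): min(2, 5) = 2
n2.1 (MAX): max(-5, -8, 7) = 7
n2.2 (MAX): max(-2, 8) = 8
n2.3 (MAX): max(-6, 4, -2) = 4
n2 (MIN): min(7, 8, 4) = 4
root (MAX): max(2, 4) = 4
At root, MAX picks n2 (highest: 4).
At n2, MIN picks n2.3 (lowest: 4).
At n2.3, MAX picks n2.3.2 (highest: 4).
Terminal value 4.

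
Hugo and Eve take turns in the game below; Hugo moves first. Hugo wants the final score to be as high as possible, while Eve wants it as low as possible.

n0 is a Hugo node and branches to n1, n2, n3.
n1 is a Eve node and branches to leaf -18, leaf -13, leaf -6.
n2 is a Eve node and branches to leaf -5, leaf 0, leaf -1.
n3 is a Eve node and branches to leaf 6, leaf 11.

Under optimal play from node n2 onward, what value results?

-5

n2 (Eve): min(-5, 0, -1) = -5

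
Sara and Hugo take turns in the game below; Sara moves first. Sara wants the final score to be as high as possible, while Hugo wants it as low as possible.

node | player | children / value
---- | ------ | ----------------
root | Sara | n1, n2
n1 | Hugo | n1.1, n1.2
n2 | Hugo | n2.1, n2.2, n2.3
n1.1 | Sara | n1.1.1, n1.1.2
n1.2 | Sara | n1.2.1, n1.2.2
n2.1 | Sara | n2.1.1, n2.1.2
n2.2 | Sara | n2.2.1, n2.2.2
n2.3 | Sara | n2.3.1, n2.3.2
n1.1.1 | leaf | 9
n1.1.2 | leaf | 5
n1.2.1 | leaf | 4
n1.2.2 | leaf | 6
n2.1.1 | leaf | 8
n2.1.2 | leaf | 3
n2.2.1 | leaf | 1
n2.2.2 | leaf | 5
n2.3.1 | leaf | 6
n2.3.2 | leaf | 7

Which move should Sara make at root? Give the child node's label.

n1.1 (Sara): max(9, 5) = 9
n1.2 (Sara): max(4, 6) = 6
n1 (Hugo): min(9, 6) = 6
n2.1 (Sara): max(8, 3) = 8
n2.2 (Sara): max(1, 5) = 5
n2.3 (Sara): max(6, 7) = 7
n2 (Hugo): min(8, 5, 7) = 5
root (Sara): max(6, 5) = 6
Sara at root wants the highest of {n1=6, n2=5}, so chooses n1.

n1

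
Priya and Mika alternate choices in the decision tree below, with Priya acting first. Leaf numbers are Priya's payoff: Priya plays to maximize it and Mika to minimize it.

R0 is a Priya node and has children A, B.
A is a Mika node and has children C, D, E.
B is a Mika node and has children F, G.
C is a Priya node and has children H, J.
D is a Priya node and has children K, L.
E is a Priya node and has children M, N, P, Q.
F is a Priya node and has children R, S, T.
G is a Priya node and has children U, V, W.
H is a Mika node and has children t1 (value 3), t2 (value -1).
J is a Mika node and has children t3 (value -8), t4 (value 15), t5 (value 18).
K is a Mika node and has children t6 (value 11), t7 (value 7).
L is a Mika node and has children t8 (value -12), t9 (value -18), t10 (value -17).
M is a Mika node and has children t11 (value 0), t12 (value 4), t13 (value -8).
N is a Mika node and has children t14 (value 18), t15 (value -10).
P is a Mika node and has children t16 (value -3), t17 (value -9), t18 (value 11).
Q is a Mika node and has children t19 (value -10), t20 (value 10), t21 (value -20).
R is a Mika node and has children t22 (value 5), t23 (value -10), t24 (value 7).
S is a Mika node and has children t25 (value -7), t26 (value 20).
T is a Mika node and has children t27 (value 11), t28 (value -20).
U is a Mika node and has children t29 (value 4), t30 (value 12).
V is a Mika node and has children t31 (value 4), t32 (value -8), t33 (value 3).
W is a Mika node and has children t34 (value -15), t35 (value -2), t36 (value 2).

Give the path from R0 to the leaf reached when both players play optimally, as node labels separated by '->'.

R0 -> B -> F -> S -> t25

H (Mika): min(3, -1) = -1
J (Mika): min(-8, 15, 18) = -8
C (Priya): max(-1, -8) = -1
K (Mika): min(11, 7) = 7
L (Mika): min(-12, -18, -17) = -18
D (Priya): max(7, -18) = 7
M (Mika): min(0, 4, -8) = -8
N (Mika): min(18, -10) = -10
P (Mika): min(-3, -9, 11) = -9
Q (Mika): min(-10, 10, -20) = -20
E (Priya): max(-8, -10, -9, -20) = -8
A (Mika): min(-1, 7, -8) = -8
R (Mika): min(5, -10, 7) = -10
S (Mika): min(-7, 20) = -7
T (Mika): min(11, -20) = -20
F (Priya): max(-10, -7, -20) = -7
U (Mika): min(4, 12) = 4
V (Mika): min(4, -8, 3) = -8
W (Mika): min(-15, -2, 2) = -15
G (Priya): max(4, -8, -15) = 4
B (Mika): min(-7, 4) = -7
R0 (Priya): max(-8, -7) = -7
At R0, Priya picks B (highest: -7).
At B, Mika picks F (lowest: -7).
At F, Priya picks S (highest: -7).
At S, Mika picks t25 (lowest: -7).
Terminal value -7.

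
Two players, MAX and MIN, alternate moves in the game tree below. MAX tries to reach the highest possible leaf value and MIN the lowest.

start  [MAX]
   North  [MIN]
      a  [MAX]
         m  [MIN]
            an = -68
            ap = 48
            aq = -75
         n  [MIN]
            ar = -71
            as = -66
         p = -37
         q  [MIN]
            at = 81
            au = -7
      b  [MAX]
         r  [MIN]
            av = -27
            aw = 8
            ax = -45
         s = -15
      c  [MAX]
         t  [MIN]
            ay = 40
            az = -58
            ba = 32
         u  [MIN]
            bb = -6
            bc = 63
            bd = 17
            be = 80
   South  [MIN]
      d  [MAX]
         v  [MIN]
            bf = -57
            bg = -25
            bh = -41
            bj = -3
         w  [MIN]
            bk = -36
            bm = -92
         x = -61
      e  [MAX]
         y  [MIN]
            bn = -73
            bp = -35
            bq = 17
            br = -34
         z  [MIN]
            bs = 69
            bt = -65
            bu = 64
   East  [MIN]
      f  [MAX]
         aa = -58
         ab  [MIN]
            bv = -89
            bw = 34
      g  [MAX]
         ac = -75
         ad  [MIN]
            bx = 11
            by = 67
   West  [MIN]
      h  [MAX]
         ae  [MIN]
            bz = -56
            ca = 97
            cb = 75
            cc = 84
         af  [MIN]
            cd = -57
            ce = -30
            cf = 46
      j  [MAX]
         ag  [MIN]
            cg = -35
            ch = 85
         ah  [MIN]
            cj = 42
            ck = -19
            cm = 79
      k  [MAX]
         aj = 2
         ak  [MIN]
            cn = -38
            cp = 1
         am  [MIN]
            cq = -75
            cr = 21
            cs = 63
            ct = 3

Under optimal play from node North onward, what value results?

-15

m (MIN): min(-68, 48, -75) = -75
n (MIN): min(-71, -66) = -71
q (MIN): min(81, -7) = -7
a (MAX): max(-75, -71, -37, -7) = -7
r (MIN): min(-27, 8, -45) = -45
b (MAX): max(-45, -15) = -15
t (MIN): min(40, -58, 32) = -58
u (MIN): min(-6, 63, 17, 80) = -6
c (MAX): max(-58, -6) = -6
North (MIN): min(-7, -15, -6) = -15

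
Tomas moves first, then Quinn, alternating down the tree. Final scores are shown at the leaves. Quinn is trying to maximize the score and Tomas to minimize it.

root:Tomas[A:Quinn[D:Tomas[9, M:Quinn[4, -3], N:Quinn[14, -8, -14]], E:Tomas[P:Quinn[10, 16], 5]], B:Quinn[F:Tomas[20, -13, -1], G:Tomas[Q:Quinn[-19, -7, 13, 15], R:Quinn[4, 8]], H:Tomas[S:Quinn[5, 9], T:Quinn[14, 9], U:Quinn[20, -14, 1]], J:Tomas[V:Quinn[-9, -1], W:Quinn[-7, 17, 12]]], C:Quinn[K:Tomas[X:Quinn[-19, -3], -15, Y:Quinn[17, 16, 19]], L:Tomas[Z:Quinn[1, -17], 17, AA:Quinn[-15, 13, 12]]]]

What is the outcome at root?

M (Quinn): max(4, -3) = 4
N (Quinn): max(14, -8, -14) = 14
D (Tomas): min(9, 4, 14) = 4
P (Quinn): max(10, 16) = 16
E (Tomas): min(16, 5) = 5
A (Quinn): max(4, 5) = 5
F (Tomas): min(20, -13, -1) = -13
Q (Quinn): max(-19, -7, 13, 15) = 15
R (Quinn): max(4, 8) = 8
G (Tomas): min(15, 8) = 8
S (Quinn): max(5, 9) = 9
T (Quinn): max(14, 9) = 14
U (Quinn): max(20, -14, 1) = 20
H (Tomas): min(9, 14, 20) = 9
V (Quinn): max(-9, -1) = -1
W (Quinn): max(-7, 17, 12) = 17
J (Tomas): min(-1, 17) = -1
B (Quinn): max(-13, 8, 9, -1) = 9
X (Quinn): max(-19, -3) = -3
Y (Quinn): max(17, 16, 19) = 19
K (Tomas): min(-3, -15, 19) = -15
Z (Quinn): max(1, -17) = 1
AA (Quinn): max(-15, 13, 12) = 13
L (Tomas): min(1, 17, 13) = 1
C (Quinn): max(-15, 1) = 1
root (Tomas): min(5, 9, 1) = 1

1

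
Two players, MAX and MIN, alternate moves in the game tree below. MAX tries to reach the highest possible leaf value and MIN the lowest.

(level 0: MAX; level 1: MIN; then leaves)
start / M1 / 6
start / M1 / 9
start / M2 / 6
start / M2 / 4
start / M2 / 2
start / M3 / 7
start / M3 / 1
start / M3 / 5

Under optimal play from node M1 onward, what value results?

M1 (MIN): min(6, 9) = 6

6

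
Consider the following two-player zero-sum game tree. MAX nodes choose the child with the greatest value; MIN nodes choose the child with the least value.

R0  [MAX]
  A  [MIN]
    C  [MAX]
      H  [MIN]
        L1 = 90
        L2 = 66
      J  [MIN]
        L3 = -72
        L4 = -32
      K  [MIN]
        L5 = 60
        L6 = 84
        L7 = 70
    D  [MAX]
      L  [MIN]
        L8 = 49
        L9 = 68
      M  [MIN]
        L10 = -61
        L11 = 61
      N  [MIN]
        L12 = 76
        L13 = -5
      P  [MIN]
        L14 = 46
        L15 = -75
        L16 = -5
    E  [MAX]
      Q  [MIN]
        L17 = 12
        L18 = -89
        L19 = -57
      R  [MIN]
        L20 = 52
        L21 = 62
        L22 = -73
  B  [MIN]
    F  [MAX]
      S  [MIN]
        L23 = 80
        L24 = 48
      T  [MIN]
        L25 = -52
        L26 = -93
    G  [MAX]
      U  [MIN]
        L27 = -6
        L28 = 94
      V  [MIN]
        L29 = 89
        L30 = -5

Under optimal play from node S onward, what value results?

48

S (MIN): min(80, 48) = 48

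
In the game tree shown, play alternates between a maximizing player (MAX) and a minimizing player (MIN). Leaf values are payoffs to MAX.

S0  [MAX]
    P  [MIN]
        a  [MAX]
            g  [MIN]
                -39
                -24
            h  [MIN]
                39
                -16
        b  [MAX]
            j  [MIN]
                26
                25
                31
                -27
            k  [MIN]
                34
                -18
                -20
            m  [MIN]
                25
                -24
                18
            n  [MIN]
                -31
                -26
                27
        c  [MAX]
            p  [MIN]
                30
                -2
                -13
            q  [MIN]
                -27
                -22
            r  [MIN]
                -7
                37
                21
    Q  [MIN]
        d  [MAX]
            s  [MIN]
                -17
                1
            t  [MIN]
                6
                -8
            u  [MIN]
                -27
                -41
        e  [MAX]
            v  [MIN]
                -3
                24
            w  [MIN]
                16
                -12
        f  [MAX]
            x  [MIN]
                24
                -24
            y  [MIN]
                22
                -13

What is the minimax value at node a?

-16

g (MIN): min(-39, -24) = -39
h (MIN): min(39, -16) = -16
a (MAX): max(-39, -16) = -16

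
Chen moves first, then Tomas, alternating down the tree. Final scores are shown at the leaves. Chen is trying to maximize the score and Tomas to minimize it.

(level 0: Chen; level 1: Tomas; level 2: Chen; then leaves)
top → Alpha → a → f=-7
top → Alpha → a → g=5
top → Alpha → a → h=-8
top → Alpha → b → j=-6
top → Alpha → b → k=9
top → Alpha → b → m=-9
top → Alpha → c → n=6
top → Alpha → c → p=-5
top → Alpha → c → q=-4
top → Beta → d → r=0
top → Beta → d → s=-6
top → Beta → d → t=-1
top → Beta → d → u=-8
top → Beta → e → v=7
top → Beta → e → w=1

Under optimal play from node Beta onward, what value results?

0

d (Chen): max(0, -6, -1, -8) = 0
e (Chen): max(7, 1) = 7
Beta (Tomas): min(0, 7) = 0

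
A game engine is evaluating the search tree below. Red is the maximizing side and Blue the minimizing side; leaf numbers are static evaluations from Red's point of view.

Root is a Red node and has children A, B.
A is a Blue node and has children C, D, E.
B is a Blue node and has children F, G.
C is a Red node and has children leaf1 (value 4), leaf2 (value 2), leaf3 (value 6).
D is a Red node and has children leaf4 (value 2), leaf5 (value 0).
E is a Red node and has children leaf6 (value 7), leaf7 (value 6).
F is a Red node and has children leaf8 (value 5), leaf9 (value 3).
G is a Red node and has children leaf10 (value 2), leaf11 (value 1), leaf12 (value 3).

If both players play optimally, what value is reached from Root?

C (Red): max(4, 2, 6) = 6
D (Red): max(2, 0) = 2
E (Red): max(7, 6) = 7
A (Blue): min(6, 2, 7) = 2
F (Red): max(5, 3) = 5
G (Red): max(2, 1, 3) = 3
B (Blue): min(5, 3) = 3
Root (Red): max(2, 3) = 3

3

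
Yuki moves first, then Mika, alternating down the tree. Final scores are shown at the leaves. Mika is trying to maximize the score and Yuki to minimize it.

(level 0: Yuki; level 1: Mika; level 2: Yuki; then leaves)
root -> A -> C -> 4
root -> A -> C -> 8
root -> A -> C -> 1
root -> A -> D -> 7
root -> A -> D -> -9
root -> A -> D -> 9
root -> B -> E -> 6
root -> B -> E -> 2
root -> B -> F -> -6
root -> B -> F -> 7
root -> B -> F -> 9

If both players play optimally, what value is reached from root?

C (Yuki): min(4, 8, 1) = 1
D (Yuki): min(7, -9, 9) = -9
A (Mika): max(1, -9) = 1
E (Yuki): min(6, 2) = 2
F (Yuki): min(-6, 7, 9) = -6
B (Mika): max(2, -6) = 2
root (Yuki): min(1, 2) = 1

1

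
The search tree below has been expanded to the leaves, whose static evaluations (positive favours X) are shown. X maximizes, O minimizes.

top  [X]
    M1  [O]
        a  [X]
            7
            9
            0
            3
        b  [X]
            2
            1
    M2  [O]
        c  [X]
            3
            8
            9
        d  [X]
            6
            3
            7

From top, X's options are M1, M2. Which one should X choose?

a (X): max(7, 9, 0, 3) = 9
b (X): max(2, 1) = 2
M1 (O): min(9, 2) = 2
c (X): max(3, 8, 9) = 9
d (X): max(6, 3, 7) = 7
M2 (O): min(9, 7) = 7
top (X): max(2, 7) = 7
X at top wants the highest of {M1=2, M2=7}, so chooses M2.

M2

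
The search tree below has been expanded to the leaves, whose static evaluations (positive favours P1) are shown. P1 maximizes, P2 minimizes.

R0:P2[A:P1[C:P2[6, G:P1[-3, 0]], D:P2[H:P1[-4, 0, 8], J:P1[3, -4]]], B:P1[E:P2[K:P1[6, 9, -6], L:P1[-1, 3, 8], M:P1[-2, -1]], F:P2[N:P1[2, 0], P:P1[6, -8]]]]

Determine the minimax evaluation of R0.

G (P1): max(-3, 0) = 0
C (P2): min(6, 0) = 0
H (P1): max(-4, 0, 8) = 8
J (P1): max(3, -4) = 3
D (P2): min(8, 3) = 3
A (P1): max(0, 3) = 3
K (P1): max(6, 9, -6) = 9
L (P1): max(-1, 3, 8) = 8
M (P1): max(-2, -1) = -1
E (P2): min(9, 8, -1) = -1
N (P1): max(2, 0) = 2
P (P1): max(6, -8) = 6
F (P2): min(2, 6) = 2
B (P1): max(-1, 2) = 2
R0 (P2): min(3, 2) = 2

2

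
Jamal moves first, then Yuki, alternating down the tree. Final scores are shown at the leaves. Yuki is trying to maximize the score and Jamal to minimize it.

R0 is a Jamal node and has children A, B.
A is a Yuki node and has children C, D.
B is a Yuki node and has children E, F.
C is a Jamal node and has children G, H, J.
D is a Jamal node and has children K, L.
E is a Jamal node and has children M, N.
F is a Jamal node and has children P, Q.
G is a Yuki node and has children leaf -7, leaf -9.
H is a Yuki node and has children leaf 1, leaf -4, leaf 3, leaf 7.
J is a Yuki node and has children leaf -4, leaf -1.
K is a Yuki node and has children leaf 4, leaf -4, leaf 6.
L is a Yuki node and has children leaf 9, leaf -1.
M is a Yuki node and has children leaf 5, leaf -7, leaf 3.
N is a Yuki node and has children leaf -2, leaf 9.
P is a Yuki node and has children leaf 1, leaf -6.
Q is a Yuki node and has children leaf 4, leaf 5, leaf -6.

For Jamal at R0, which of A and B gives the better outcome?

B

G (Yuki): max(-7, -9) = -7
H (Yuki): max(1, -4, 3, 7) = 7
J (Yuki): max(-4, -1) = -1
C (Jamal): min(-7, 7, -1) = -7
K (Yuki): max(4, -4, 6) = 6
L (Yuki): max(9, -1) = 9
D (Jamal): min(6, 9) = 6
A (Yuki): max(-7, 6) = 6
M (Yuki): max(5, -7, 3) = 5
N (Yuki): max(-2, 9) = 9
E (Jamal): min(5, 9) = 5
P (Yuki): max(1, -6) = 1
Q (Yuki): max(4, 5, -6) = 5
F (Jamal): min(1, 5) = 1
B (Yuki): max(5, 1) = 5
Jamal prefers the lower value; A=6, B=5. B is better since 5 < 6.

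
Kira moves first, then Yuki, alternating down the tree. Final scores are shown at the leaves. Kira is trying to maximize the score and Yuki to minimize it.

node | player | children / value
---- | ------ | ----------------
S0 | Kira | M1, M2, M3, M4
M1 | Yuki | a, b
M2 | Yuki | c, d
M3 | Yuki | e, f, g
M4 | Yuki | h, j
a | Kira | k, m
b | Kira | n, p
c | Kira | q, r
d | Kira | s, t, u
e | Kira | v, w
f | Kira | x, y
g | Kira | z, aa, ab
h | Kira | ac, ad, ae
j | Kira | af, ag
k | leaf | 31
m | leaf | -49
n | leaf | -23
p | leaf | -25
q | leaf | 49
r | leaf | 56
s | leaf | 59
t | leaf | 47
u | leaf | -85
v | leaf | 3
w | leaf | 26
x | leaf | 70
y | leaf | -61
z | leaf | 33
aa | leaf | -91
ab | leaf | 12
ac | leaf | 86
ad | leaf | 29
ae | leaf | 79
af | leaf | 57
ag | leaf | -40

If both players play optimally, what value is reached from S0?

a (Kira): max(31, -49) = 31
b (Kira): max(-23, -25) = -23
M1 (Yuki): min(31, -23) = -23
c (Kira): max(49, 56) = 56
d (Kira): max(59, 47, -85) = 59
M2 (Yuki): min(56, 59) = 56
e (Kira): max(3, 26) = 26
f (Kira): max(70, -61) = 70
g (Kira): max(33, -91, 12) = 33
M3 (Yuki): min(26, 70, 33) = 26
h (Kira): max(86, 29, 79) = 86
j (Kira): max(57, -40) = 57
M4 (Yuki): min(86, 57) = 57
S0 (Kira): max(-23, 56, 26, 57) = 57

57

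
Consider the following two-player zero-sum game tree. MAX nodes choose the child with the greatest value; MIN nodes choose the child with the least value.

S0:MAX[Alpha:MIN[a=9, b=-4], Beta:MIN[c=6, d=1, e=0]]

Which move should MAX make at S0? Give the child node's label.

Beta

Alpha (MIN): min(9, -4) = -4
Beta (MIN): min(6, 1, 0) = 0
S0 (MAX): max(-4, 0) = 0
MAX at S0 wants the highest of {Alpha=-4, Beta=0}, so chooses Beta.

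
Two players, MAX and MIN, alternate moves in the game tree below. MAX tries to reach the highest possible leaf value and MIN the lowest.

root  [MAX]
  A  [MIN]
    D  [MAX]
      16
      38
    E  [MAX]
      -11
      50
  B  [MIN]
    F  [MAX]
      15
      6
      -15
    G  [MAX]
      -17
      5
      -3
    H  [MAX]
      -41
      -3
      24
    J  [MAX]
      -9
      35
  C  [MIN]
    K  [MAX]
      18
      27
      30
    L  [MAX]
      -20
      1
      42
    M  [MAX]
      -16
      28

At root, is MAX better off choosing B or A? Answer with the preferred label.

A

F (MAX): max(15, 6, -15) = 15
G (MAX): max(-17, 5, -3) = 5
H (MAX): max(-41, -3, 24) = 24
J (MAX): max(-9, 35) = 35
B (MIN): min(15, 5, 24, 35) = 5
D (MAX): max(16, 38) = 38
E (MAX): max(-11, 50) = 50
A (MIN): min(38, 50) = 38
MAX prefers the higher value; B=5, A=38. A is better since 38 > 5.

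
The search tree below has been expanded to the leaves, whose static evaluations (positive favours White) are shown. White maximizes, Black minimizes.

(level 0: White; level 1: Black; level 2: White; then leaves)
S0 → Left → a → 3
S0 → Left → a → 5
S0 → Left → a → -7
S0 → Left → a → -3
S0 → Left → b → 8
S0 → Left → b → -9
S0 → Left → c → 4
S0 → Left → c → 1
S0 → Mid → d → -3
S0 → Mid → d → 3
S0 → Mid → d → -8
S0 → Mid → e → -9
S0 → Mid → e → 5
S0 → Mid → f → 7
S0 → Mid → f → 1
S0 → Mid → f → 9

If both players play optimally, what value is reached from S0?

4

a (White): max(3, 5, -7, -3) = 5
b (White): max(8, -9) = 8
c (White): max(4, 1) = 4
Left (Black): min(5, 8, 4) = 4
d (White): max(-3, 3, -8) = 3
e (White): max(-9, 5) = 5
f (White): max(7, 1, 9) = 9
Mid (Black): min(3, 5, 9) = 3
S0 (White): max(4, 3) = 4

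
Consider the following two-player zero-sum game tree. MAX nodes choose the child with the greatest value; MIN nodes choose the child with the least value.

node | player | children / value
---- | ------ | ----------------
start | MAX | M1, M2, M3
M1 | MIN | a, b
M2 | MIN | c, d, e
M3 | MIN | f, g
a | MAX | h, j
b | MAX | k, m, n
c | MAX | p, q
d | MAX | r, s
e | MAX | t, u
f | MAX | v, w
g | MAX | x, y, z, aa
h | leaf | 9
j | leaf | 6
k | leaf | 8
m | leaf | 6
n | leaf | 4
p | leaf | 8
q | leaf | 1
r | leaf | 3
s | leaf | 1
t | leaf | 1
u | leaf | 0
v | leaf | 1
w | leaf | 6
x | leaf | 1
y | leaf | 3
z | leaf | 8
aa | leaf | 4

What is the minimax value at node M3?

6

f (MAX): max(1, 6) = 6
g (MAX): max(1, 3, 8, 4) = 8
M3 (MIN): min(6, 8) = 6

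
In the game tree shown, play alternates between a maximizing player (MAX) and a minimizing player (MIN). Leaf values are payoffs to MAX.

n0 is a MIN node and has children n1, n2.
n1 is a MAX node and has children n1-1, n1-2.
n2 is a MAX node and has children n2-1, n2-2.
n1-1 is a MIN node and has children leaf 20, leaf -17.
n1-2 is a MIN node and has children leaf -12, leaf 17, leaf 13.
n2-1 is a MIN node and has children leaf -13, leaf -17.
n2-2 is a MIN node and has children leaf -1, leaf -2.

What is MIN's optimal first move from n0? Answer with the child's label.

n1

n1-1 (MIN): min(20, -17) = -17
n1-2 (MIN): min(-12, 17, 13) = -12
n1 (MAX): max(-17, -12) = -12
n2-1 (MIN): min(-13, -17) = -17
n2-2 (MIN): min(-1, -2) = -2
n2 (MAX): max(-17, -2) = -2
n0 (MIN): min(-12, -2) = -12
MIN at n0 wants the lowest of {n1=-12, n2=-2}, so chooses n1.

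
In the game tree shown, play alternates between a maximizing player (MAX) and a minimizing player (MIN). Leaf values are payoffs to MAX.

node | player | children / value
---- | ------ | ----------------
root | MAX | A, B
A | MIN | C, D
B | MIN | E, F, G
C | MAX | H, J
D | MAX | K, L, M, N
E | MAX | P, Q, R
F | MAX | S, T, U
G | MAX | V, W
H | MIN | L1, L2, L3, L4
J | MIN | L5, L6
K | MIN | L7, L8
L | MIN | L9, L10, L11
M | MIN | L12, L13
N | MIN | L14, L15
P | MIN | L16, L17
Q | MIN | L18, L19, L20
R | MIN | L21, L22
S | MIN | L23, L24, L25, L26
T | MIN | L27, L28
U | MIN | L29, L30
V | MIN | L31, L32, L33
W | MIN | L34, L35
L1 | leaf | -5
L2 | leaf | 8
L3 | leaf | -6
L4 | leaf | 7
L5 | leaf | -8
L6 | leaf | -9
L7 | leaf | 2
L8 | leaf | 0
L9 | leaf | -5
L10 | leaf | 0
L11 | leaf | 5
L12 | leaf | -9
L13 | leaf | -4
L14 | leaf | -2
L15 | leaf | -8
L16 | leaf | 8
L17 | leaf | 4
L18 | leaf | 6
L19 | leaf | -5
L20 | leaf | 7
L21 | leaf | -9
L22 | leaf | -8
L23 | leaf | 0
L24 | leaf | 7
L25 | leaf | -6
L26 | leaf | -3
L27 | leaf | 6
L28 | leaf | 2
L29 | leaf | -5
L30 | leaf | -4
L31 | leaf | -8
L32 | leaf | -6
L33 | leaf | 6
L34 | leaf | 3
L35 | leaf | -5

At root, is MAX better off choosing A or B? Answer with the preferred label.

B

H (MIN): min(-5, 8, -6, 7) = -6
J (MIN): min(-8, -9) = -9
C (MAX): max(-6, -9) = -6
K (MIN): min(2, 0) = 0
L (MIN): min(-5, 0, 5) = -5
M (MIN): min(-9, -4) = -9
N (MIN): min(-2, -8) = -8
D (MAX): max(0, -5, -9, -8) = 0
A (MIN): min(-6, 0) = -6
P (MIN): min(8, 4) = 4
Q (MIN): min(6, -5, 7) = -5
R (MIN): min(-9, -8) = -9
E (MAX): max(4, -5, -9) = 4
S (MIN): min(0, 7, -6, -3) = -6
T (MIN): min(6, 2) = 2
U (MIN): min(-5, -4) = -5
F (MAX): max(-6, 2, -5) = 2
V (MIN): min(-8, -6, 6) = -8
W (MIN): min(3, -5) = -5
G (MAX): max(-8, -5) = -5
B (MIN): min(4, 2, -5) = -5
MAX prefers the higher value; A=-6, B=-5. B is better since -5 > -6.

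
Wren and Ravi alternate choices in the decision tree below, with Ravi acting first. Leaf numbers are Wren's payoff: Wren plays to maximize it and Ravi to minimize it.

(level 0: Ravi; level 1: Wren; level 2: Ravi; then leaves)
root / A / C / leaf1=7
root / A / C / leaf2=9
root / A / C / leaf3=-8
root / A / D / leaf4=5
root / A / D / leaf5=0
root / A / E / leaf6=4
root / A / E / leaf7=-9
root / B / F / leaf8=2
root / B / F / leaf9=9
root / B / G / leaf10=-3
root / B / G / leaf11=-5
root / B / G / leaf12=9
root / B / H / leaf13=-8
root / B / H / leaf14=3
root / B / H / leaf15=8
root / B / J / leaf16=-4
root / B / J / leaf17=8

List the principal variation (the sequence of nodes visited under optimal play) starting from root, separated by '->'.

root -> A -> D -> leaf5

C (Ravi): min(7, 9, -8) = -8
D (Ravi): min(5, 0) = 0
E (Ravi): min(4, -9) = -9
A (Wren): max(-8, 0, -9) = 0
F (Ravi): min(2, 9) = 2
G (Ravi): min(-3, -5, 9) = -5
H (Ravi): min(-8, 3, 8) = -8
J (Ravi): min(-4, 8) = -4
B (Wren): max(2, -5, -8, -4) = 2
root (Ravi): min(0, 2) = 0
At root, Ravi picks A (lowest: 0).
At A, Wren picks D (highest: 0).
At D, Ravi picks leaf5 (lowest: 0).
Terminal value 0.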